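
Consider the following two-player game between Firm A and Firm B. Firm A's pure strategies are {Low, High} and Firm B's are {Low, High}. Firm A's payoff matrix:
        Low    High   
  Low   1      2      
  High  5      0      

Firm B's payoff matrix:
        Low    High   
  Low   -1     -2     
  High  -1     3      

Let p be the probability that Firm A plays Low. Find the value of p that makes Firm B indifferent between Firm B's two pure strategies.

Firm A's mix must leave Firm B indifferent between Low and High.
  Firm B's payoff from Low: p·(-1) + (1−p)·(-1) = -1
  Firm B's payoff from High: p·(-2) + (1−p)·3 = -5p + 3
  -1 = -5p + 3  ⇒  5p = 4  ⇒  p = 4/5.

p = 4/5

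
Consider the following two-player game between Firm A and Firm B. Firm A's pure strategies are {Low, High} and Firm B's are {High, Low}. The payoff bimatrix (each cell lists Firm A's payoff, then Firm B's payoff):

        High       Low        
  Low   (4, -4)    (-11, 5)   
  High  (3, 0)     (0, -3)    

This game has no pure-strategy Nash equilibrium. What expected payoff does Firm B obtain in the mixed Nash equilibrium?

-1

Firm B's indifference between High and Low determines Firm A's mixing probability p:
  Firm B's payoff to High: p·(-4) + (1−p)·0 = -4p
  Firm B's payoff to Low: p·5 + (1−p)·(-3) = 8p - 3
  -4p = 8p - 3  ⇒  -12p = -3  ⇒  p = 1/4.
At equilibrium Firm B is indifferent across columns, so Firm B's payoff equals the payoff from High: (1/4)·(-4) + (3/4)·0 = -1.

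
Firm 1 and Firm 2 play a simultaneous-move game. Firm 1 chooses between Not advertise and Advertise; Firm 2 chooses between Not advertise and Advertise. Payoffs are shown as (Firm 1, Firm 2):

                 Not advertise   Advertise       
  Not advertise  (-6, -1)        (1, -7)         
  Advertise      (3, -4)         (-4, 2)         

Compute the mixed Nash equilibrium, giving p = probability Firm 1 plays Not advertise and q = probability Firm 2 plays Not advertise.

In a mixed equilibrium Firm 2 is indifferent between Not advertise and Advertise; this condition fixes p.
  Firm 2's payoff from Not advertise: p·(-1) + (1−p)·(-4) = 3p - 4
  Firm 2's payoff from Advertise: p·(-7) + (1−p)·2 = -9p + 2
  3p - 4 = -9p + 2  ⇒  12p = 6  ⇒  p = 1/2.
Set Firm 1's expected payoff from Not advertise equal to that from Advertise:
  Firm 1's expected payoff from Not advertise: q·(-6) + (1−q)·1 = -7q + 1
  Firm 1's expected payoff from Advertise: q·3 + (1−q)·(-4) = 7q - 4
  -7q + 1 = 7q - 4  ⇒  -14q = -5  ⇒  q = 5/14.

p = 1/2, q = 5/14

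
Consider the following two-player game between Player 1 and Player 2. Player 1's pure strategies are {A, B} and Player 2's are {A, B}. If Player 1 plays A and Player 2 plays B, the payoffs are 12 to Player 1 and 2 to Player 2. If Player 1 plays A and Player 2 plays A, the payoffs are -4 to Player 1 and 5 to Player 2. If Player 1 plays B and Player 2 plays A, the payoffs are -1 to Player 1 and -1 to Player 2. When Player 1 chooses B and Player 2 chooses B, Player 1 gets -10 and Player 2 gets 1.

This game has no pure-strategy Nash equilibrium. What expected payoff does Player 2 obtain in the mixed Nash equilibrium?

Player 2's indifference between A and B determines Player 1's mixing probability p:
  Player 2's payoff to A: p·5 + (1−p)·(-1) = 6p - 1
  Player 2's payoff to B: p·2 + (1−p)·1 = p + 1
  6p - 1 = p + 1  ⇒  5p = 2  ⇒  p = 2/5.
At equilibrium Player 2 is indifferent across columns, so Player 2's payoff equals the payoff from A: (2/5)·5 + (3/5)·(-1) = 7/5.

7/5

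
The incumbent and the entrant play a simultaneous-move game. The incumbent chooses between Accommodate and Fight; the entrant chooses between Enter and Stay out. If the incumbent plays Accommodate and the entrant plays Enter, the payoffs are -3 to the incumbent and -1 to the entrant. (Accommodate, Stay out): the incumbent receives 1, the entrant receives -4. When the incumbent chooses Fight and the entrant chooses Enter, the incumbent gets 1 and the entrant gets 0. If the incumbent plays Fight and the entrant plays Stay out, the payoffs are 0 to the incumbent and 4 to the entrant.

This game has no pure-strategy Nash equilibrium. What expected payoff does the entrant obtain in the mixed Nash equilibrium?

For the entrant to be willing to mix, the entrant must be indifferent between Enter and Stay out, which pins down the incumbent's mix.
  the entrant's payoff to Enter: p·(-1) + (1−p)·0 = -p
  the entrant's payoff to Stay out: p·(-4) + (1−p)·4 = -8p + 4
  -p = -8p + 4  ⇒  7p = 4  ⇒  p = 4/7.
At equilibrium the entrant is indifferent across columns, so the entrant's payoff equals the payoff from Enter: (4/7)·(-1) + (3/7)·0 = -4/7.

-4/7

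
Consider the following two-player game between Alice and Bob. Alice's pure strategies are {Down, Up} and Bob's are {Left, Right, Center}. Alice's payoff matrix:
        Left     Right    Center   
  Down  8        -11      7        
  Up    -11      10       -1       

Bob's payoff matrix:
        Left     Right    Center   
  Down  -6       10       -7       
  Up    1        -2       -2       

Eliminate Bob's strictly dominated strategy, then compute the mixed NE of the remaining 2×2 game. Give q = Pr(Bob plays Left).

Bob's strategy Center is strictly dominated by Left: -6 > -7 and 1 > -2. Eliminate Center.
Set Alice's expected payoff from Down equal to that from Up:
  Alice's expected payoff from Down: q·8 + (1−q)·(-11) = 19q - 11
  Alice's expected payoff from Up: q·(-11) + (1−q)·10 = -21q + 10
  19q - 11 = -21q + 10  ⇒  40q = 21  ⇒  q = 21/40.

q = 21/40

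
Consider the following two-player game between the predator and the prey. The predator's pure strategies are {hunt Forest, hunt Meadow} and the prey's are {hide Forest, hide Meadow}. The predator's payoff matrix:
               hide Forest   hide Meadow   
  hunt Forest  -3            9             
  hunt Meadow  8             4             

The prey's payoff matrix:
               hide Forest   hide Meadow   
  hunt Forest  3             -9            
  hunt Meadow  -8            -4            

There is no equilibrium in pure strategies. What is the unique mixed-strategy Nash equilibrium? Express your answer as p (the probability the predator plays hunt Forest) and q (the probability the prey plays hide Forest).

p = 1/4, q = 5/16

Set the prey's expected payoff from hide Forest equal to that from hide Meadow:
  the prey's payoff from hide Forest: p·3 + (1−p)·(-8) = 11p - 8
  the prey's payoff from hide Meadow: p·(-9) + (1−p)·(-4) = -5p - 4
  11p - 8 = -5p - 4  ⇒  16p = 4  ⇒  p = 1/4.
The prey's mix must leave the predator indifferent between hunt Forest and hunt Meadow.
  the predator's payoff from hunt Forest: q·(-3) + (1−q)·9 = -12q + 9
  the predator's payoff from hunt Meadow: q·8 + (1−q)·4 = 4q + 4
  -12q + 9 = 4q + 4  ⇒  -16q = -5  ⇒  q = 5/16.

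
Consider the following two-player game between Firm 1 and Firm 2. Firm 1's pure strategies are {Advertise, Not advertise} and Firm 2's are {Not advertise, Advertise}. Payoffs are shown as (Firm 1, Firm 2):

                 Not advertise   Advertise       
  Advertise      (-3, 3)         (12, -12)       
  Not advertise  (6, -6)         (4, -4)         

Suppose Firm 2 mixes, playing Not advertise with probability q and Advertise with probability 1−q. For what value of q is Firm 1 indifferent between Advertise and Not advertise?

For Firm 1 to be willing to mix, Firm 1 must be indifferent between Advertise and Not advertise, which pins down Firm 2's mix.
  Firm 1's expected payoff from Advertise: q·(-3) + (1−q)·12 = -15q + 12
  Firm 1's expected payoff from Not advertise: q·6 + (1−q)·4 = 2q + 4
  -15q + 12 = 2q + 4  ⇒  -17q = -8  ⇒  q = 8/17.

q = 8/17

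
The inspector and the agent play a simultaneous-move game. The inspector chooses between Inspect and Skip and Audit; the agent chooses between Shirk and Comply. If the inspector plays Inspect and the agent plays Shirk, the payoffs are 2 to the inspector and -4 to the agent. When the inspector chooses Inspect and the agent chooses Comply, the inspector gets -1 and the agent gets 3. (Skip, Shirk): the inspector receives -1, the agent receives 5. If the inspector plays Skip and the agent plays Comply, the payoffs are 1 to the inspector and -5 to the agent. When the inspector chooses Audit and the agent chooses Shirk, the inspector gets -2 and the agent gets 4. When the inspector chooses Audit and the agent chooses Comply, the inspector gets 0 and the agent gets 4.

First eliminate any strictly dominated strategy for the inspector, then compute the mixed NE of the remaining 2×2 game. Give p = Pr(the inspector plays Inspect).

The inspector's strategy Audit is strictly dominated by Skip: -1 > -2 and 1 > 0. Eliminate Audit.
In a mixed equilibrium the agent is indifferent between Shirk and Comply; this condition fixes p.
  the agent's payoff to Shirk: p·(-4) + (1−p)·5 = -9p + 5
  the agent's payoff to Comply: p·3 + (1−p)·(-5) = 8p - 5
  -9p + 5 = 8p - 5  ⇒  -17p = -10  ⇒  p = 10/17.

p = 10/17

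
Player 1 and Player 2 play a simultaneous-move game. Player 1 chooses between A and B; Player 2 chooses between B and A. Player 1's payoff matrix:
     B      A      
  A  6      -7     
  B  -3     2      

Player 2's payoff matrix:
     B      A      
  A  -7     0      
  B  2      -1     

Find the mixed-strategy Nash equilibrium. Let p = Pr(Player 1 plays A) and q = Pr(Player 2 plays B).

p = 3/10, q = 1/2

Player 2's indifference between B and A determines Player 1's mixing probability p:
  Player 2's expected payoff from B: p·(-7) + (1−p)·2 = -9p + 2
  Player 2's expected payoff from A: p·0 + (1−p)·(-1) = p - 1
  -9p + 2 = p - 1  ⇒  -10p = -3  ⇒  p = 3/10.
For Player 1 to be willing to mix, Player 1 must be indifferent between A and B, which pins down Player 2's mix.
  Player 1's payoff from A: q·6 + (1−q)·(-7) = 13q - 7
  Player 1's payoff from B: q·(-3) + (1−q)·2 = -5q + 2
  13q - 7 = -5q + 2  ⇒  18q = 9  ⇒  q = 1/2.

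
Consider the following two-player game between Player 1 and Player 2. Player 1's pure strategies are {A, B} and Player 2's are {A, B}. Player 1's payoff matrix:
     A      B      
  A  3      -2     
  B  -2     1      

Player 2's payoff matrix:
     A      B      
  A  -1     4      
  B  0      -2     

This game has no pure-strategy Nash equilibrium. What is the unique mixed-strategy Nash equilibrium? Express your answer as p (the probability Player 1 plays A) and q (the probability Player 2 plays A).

Set Player 2's expected payoff from A equal to that from B:
  Player 2's payoff from A: p·(-1) + (1−p)·0 = -p
  Player 2's payoff from B: p·4 + (1−p)·(-2) = 6p - 2
  -p = 6p - 2  ⇒  -7p = -2  ⇒  p = 2/7.
In a mixed equilibrium Player 1 is indifferent between A and B; this condition fixes q.
  Player 1's payoff from A: q·3 + (1−q)·(-2) = 5q - 2
  Player 1's payoff from B: q·(-2) + (1−q)·1 = -3q + 1
  5q - 2 = -3q + 1  ⇒  8q = 3  ⇒  q = 3/8.

p = 2/7, q = 3/8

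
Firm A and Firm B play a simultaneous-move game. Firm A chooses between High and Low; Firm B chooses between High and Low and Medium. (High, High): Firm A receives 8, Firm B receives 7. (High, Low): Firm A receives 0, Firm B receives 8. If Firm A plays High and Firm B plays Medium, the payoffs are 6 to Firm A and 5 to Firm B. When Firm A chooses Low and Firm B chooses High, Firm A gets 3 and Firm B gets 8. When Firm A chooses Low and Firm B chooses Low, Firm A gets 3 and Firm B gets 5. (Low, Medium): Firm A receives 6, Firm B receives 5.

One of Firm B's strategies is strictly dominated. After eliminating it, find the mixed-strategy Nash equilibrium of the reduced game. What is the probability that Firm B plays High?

q = 3/8

Firm B's strategy Medium is strictly dominated by High: 7 > 5 and 8 > 5. Eliminate Medium.
Firm A's indifference between High and Low determines Firm B's mixing probability q:
  Firm A's payoff to High: q·8 + (1−q)·0 = 8q
  Firm A's payoff to Low: q·3 + (1−q)·3 = 3
  8q = 3  ⇒  8q = 3  ⇒  q = 3/8.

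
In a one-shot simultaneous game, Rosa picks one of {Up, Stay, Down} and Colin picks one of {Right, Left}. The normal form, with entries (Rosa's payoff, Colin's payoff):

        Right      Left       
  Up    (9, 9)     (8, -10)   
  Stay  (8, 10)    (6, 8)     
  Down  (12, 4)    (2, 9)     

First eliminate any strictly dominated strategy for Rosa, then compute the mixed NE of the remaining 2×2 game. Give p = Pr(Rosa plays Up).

p = 5/24

Rosa's strategy Stay is strictly dominated by Up: 9 > 8 and 8 > 6. Eliminate Stay.
In a mixed equilibrium Colin is indifferent between Right and Left; this condition fixes p.
  Colin's expected payoff from Right: p·9 + (1−p)·4 = 5p + 4
  Colin's expected payoff from Left: p·(-10) + (1−p)·9 = -19p + 9
  5p + 4 = -19p + 9  ⇒  24p = 5  ⇒  p = 5/24.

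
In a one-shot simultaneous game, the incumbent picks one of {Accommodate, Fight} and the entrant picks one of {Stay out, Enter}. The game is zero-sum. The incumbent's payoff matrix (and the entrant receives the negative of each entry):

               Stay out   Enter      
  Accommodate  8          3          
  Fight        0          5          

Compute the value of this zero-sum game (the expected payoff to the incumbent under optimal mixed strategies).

For the incumbent to be willing to mix, the incumbent must be indifferent between Accommodate and Fight, which pins down the entrant's mix.
  the incumbent's expected payoff from Accommodate: q·8 + (1−q)·3 = 5q + 3
  the incumbent's expected payoff from Fight: q·0 + (1−q)·5 = -5q + 5
  5q + 3 = -5q + 5  ⇒  10q = 2  ⇒  q = 1/5.
The value is the incumbent's expected payoff against this mix (using Accommodate): (1/5)·8 + (4/5)·3 = 4.

v = 4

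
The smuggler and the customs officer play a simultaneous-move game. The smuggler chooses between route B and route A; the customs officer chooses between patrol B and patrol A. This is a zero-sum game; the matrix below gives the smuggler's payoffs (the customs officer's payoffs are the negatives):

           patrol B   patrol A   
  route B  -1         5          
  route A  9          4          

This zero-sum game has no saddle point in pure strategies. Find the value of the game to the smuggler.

v = 49/11

Set the smuggler's expected payoff from route B equal to that from route A:
  the smuggler's payoff from route B: q·(-1) + (1−q)·5 = -6q + 5
  the smuggler's payoff from route A: q·9 + (1−q)·4 = 5q + 4
  -6q + 5 = 5q + 4  ⇒  -11q = -1  ⇒  q = 1/11.
The value is the smuggler's expected payoff against this mix (using route B): (1/11)·(-1) + (10/11)·5 = 49/11.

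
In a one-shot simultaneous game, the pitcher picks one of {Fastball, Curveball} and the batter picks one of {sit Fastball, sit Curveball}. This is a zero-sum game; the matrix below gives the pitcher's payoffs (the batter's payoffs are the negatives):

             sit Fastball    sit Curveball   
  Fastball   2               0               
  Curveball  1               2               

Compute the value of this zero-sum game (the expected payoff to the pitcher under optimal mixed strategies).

For the pitcher to be willing to mix, the pitcher must be indifferent between Fastball and Curveball, which pins down the batter's mix.
  the pitcher's expected payoff from Fastball: q·2 + (1−q)·0 = 2q
  the pitcher's expected payoff from Curveball: q·1 + (1−q)·2 = -q + 2
  2q = -q + 2  ⇒  3q = 2  ⇒  q = 2/3.
The value is the pitcher's expected payoff against this mix (using Fastball): (2/3)·2 + (1/3)·0 = 4/3.

v = 4/3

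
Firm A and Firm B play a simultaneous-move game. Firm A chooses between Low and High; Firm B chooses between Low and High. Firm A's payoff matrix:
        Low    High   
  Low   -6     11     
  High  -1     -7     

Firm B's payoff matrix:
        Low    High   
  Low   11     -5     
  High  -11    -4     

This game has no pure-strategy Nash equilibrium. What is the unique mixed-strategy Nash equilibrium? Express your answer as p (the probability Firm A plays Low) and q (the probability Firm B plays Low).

p = 7/23, q = 18/23

Firm A's mix must leave Firm B indifferent between Low and High.
  Firm B's payoff from Low: p·11 + (1−p)·(-11) = 22p - 11
  Firm B's payoff from High: p·(-5) + (1−p)·(-4) = -p - 4
  22p - 11 = -p - 4  ⇒  23p = 7  ⇒  p = 7/23.
In a mixed equilibrium Firm A is indifferent between Low and High; this condition fixes q.
  Firm A's payoff from Low: q·(-6) + (1−q)·11 = -17q + 11
  Firm A's payoff from High: q·(-1) + (1−q)·(-7) = 6q - 7
  -17q + 11 = 6q - 7  ⇒  -23q = -18  ⇒  q = 18/23.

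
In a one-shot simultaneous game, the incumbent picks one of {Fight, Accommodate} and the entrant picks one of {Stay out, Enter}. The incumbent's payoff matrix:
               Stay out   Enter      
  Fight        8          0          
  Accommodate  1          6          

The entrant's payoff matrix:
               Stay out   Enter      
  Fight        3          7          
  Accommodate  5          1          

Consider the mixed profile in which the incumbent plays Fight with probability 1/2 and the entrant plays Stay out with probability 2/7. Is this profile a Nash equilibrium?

Given the entrant's mix q = 2/7, the incumbent's payoff from Fight is 16/7 but from Accommodate is 32/7. The incumbent strictly prefers Accommodate, so the incumbent would not mix.
So the proposed profile is not a Nash equilibrium.

No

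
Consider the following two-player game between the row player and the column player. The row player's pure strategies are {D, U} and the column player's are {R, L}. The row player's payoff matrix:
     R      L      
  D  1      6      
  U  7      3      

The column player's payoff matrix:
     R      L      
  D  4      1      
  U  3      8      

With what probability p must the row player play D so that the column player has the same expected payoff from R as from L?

p = 5/8

For the column player to be willing to mix, the column player must be indifferent between R and L, which pins down the row player's mix.
  the column player's payoff to R: p·4 + (1−p)·3 = p + 3
  the column player's payoff to L: p·1 + (1−p)·8 = -7p + 8
  p + 3 = -7p + 8  ⇒  8p = 5  ⇒  p = 5/8.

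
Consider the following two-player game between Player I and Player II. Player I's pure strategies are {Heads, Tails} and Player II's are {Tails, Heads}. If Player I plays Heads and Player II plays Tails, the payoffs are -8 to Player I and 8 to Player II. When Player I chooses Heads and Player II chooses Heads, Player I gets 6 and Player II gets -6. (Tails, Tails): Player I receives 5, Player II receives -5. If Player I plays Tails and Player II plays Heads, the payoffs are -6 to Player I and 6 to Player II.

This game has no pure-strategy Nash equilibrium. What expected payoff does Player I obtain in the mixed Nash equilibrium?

Player I's indifference between Heads and Tails determines Player II's mixing probability q:
  Player I's payoff from Heads: q·(-8) + (1−q)·6 = -14q + 6
  Player I's payoff from Tails: q·5 + (1−q)·(-6) = 11q - 6
  -14q + 6 = 11q - 6  ⇒  -25q = -12  ⇒  q = 12/25.
At equilibrium Player I is indifferent across rows, so Player I's payoff equals the payoff from Heads: (12/25)·(-8) + (13/25)·6 = -18/25.

-18/25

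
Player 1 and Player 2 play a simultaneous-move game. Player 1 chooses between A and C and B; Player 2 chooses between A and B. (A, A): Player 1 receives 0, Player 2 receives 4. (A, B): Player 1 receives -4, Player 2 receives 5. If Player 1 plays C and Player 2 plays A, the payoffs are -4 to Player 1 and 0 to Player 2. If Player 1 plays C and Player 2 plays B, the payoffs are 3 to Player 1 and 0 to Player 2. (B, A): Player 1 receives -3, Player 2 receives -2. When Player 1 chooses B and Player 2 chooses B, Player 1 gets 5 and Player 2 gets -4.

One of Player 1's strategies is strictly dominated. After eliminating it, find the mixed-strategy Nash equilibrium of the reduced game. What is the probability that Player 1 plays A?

p = 2/3

Player 1's strategy C is strictly dominated by B: -3 > -4 and 5 > 3. Eliminate C.
Player 2's indifference between A and B determines Player 1's mixing probability p:
  Player 2's payoff to A: p·4 + (1−p)·(-2) = 6p - 2
  Player 2's payoff to B: p·5 + (1−p)·(-4) = 9p - 4
  6p - 2 = 9p - 4  ⇒  -3p = -2  ⇒  p = 2/3.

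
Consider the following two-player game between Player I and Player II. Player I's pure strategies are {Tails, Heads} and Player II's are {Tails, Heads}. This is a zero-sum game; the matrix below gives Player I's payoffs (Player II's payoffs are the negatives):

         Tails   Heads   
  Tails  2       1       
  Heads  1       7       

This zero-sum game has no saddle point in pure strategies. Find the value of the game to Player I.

v = 13/7

Set Player I's expected payoff from Tails equal to that from Heads:
  Player I's expected payoff from Tails: q·2 + (1−q)·1 = q + 1
  Player I's expected payoff from Heads: q·1 + (1−q)·7 = -6q + 7
  q + 1 = -6q + 7  ⇒  7q = 6  ⇒  q = 6/7.
The value is Player I's expected payoff against this mix (using Tails): (6/7)·2 + (1/7)·1 = 13/7.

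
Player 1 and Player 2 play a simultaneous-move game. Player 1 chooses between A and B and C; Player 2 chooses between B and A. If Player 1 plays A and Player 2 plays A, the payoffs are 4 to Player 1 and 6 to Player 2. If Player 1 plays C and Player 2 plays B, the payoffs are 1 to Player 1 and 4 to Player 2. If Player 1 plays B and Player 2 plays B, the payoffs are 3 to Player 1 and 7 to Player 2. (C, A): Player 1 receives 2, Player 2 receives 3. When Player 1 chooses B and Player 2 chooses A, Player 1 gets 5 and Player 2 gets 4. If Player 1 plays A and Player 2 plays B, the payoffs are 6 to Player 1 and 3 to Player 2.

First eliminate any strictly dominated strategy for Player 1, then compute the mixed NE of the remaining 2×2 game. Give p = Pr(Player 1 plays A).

p = 1/2

Player 1's strategy C is strictly dominated by B: 3 > 1 and 5 > 2. Eliminate C.
Set Player 2's expected payoff from B equal to that from A:
  Player 2's payoff to B: p·3 + (1−p)·7 = -4p + 7
  Player 2's payoff to A: p·6 + (1−p)·4 = 2p + 4
  -4p + 7 = 2p + 4  ⇒  -6p = -3  ⇒  p = 1/2.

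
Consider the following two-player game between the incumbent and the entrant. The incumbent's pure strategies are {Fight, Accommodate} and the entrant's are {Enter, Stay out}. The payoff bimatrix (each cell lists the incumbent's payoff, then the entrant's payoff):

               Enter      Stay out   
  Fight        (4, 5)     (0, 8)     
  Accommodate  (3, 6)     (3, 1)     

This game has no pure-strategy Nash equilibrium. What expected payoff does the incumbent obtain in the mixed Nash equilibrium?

Set the incumbent's expected payoff from Fight equal to that from Accommodate:
  the incumbent's payoff from Fight: q·4 + (1−q)·0 = 4q
  the incumbent's payoff from Accommodate: q·3 + (1−q)·3 = 3
  4q = 3  ⇒  4q = 3  ⇒  q = 3/4.
At equilibrium the incumbent is indifferent across rows, so the incumbent's payoff equals the payoff from Fight: (3/4)·4 + (1/4)·0 = 3.

3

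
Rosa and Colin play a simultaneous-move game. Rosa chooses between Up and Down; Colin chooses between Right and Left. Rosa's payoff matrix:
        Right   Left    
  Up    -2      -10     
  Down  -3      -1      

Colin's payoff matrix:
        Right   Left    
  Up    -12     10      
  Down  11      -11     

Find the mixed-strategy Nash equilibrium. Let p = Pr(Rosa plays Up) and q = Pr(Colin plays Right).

p = 1/2, q = 9/10

In a mixed equilibrium Colin is indifferent between Right and Left; this condition fixes p.
  Colin's payoff from Right: p·(-12) + (1−p)·11 = -23p + 11
  Colin's payoff from Left: p·10 + (1−p)·(-11) = 21p - 11
  -23p + 11 = 21p - 11  ⇒  -44p = -22  ⇒  p = 1/2.
For Rosa to be willing to mix, Rosa must be indifferent between Up and Down, which pins down Colin's mix.
  Rosa's expected payoff from Up: q·(-2) + (1−q)·(-10) = 8q - 10
  Rosa's expected payoff from Down: q·(-3) + (1−q)·(-1) = -2q - 1
  8q - 10 = -2q - 1  ⇒  10q = 9  ⇒  q = 9/10.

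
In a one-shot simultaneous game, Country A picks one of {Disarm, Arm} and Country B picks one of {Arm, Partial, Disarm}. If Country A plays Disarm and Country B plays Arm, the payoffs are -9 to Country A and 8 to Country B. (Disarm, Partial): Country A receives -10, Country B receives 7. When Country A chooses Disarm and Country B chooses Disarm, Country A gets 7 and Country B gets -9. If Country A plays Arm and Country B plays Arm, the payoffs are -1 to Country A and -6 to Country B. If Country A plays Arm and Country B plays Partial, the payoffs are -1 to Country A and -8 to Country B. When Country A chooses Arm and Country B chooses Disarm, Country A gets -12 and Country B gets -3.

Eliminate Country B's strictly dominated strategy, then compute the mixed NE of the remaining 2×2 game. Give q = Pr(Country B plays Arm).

Country B's strategy Partial is strictly dominated by Arm: 8 > 7 and -6 > -8. Eliminate Partial.
In a mixed equilibrium Country A is indifferent between Disarm and Arm; this condition fixes q.
  Country A's payoff to Disarm: q·(-9) + (1−q)·7 = -16q + 7
  Country A's payoff to Arm: q·(-1) + (1−q)·(-12) = 11q - 12
  -16q + 7 = 11q - 12  ⇒  -27q = -19  ⇒  q = 19/27.

q = 19/27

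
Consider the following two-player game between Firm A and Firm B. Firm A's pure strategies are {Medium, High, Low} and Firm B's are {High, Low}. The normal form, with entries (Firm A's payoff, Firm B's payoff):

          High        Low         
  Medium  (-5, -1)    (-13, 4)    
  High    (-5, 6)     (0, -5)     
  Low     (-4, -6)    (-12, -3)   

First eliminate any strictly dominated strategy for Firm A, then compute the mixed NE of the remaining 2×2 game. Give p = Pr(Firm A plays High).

p = 3/14

Firm A's strategy Medium is strictly dominated by Low: -4 > -5 and -12 > -13. Eliminate Medium.
Firm A's mix must leave Firm B indifferent between High and Low.
  Firm B's payoff from High: p·6 + (1−p)·(-6) = 12p - 6
  Firm B's payoff from Low: p·(-5) + (1−p)·(-3) = -2p - 3
  12p - 6 = -2p - 3  ⇒  14p = 3  ⇒  p = 3/14.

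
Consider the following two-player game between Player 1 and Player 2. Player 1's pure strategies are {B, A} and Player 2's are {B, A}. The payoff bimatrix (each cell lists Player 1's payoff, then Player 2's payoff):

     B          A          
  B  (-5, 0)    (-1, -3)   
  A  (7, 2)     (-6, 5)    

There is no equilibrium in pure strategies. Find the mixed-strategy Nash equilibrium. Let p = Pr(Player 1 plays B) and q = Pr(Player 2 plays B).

Player 2's indifference between B and A determines Player 1's mixing probability p:
  Player 2's payoff to B: p·0 + (1−p)·2 = -2p + 2
  Player 2's payoff to A: p·(-3) + (1−p)·5 = -8p + 5
  -2p + 2 = -8p + 5  ⇒  6p = 3  ⇒  p = 1/2.
Player 1's indifference between B and A determines Player 2's mixing probability q:
  Player 1's expected payoff from B: q·(-5) + (1−q)·(-1) = -4q - 1
  Player 1's expected payoff from A: q·7 + (1−q)·(-6) = 13q - 6
  -4q - 1 = 13q - 6  ⇒  -17q = -5  ⇒  q = 5/17.

p = 1/2, q = 5/17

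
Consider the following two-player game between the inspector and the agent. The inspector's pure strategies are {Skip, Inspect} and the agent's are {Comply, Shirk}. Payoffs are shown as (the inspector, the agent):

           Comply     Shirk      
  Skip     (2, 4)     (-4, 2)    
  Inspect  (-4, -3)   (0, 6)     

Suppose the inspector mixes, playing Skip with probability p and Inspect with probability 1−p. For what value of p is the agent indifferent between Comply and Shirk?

For the agent to be willing to mix, the agent must be indifferent between Comply and Shirk, which pins down the inspector's mix.
  the agent's payoff to Comply: p·4 + (1−p)·(-3) = 7p - 3
  the agent's payoff to Shirk: p·2 + (1−p)·6 = -4p + 6
  7p - 3 = -4p + 6  ⇒  11p = 9  ⇒  p = 9/11.

p = 9/11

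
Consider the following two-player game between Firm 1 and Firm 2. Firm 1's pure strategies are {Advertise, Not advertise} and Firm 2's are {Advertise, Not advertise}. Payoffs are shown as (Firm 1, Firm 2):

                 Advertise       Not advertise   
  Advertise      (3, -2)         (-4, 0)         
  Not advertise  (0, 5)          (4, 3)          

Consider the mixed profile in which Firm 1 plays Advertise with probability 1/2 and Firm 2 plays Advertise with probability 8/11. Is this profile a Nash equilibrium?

Check Firm 2's indifference given Firm 1's mix p = 1/2:
  payoff from Advertise = 3/2; payoff from Not advertise = 3/2 — equal.
Check Firm 1's indifference given Firm 2's mix q = 8/11:
  payoff from Advertise = 12/11; payoff from Not advertise = 12/11 — equal.
Both players are indifferent, so neither can profitably deviate.

Yes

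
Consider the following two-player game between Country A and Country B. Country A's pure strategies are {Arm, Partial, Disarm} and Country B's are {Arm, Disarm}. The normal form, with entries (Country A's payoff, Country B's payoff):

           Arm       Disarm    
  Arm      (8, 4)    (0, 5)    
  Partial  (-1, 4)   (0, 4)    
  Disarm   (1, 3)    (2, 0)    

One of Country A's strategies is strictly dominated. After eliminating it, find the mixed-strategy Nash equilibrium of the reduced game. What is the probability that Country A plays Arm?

Country A's strategy Partial is strictly dominated by Disarm: 1 > -1 and 2 > 0. Eliminate Partial.
Country A's mix must leave Country B indifferent between Arm and Disarm.
  Country B's payoff from Arm: p·4 + (1−p)·3 = p + 3
  Country B's payoff from Disarm: p·5 + (1−p)·0 = 5p
  p + 3 = 5p  ⇒  -4p = -3  ⇒  p = 3/4.

p = 3/4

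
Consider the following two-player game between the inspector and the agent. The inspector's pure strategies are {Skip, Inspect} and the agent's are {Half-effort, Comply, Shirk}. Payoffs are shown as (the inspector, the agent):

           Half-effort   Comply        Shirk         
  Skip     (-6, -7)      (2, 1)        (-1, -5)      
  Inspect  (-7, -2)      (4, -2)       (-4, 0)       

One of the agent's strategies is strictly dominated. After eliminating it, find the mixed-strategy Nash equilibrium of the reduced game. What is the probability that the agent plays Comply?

q = 3/5

The agent's strategy Half-effort is strictly dominated by Shirk: -5 > -7 and 0 > -2. Eliminate Half-effort.
For the inspector to be willing to mix, the inspector must be indifferent between Skip and Inspect, which pins down the agent's mix.
  the inspector's expected payoff from Skip: q·2 + (1−q)·(-1) = 3q - 1
  the inspector's expected payoff from Inspect: q·4 + (1−q)·(-4) = 8q - 4
  3q - 1 = 8q - 4  ⇒  -5q = -3  ⇒  q = 3/5.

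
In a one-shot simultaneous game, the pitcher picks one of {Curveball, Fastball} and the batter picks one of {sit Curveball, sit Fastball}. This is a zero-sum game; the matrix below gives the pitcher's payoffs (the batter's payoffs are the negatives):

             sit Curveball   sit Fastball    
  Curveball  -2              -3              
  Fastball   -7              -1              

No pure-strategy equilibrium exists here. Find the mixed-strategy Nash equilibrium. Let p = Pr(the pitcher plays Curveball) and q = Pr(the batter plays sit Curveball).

p = 6/7, q = 2/7

In a mixed equilibrium the batter is indifferent between sit Curveball and sit Fastball; this condition fixes p.
  the batter's expected payoff from sit Curveball: p·2 + (1−p)·7 = -5p + 7
  the batter's expected payoff from sit Fastball: p·3 + (1−p)·1 = 2p + 1
  -5p + 7 = 2p + 1  ⇒  -7p = -6  ⇒  p = 6/7.
In a mixed equilibrium the pitcher is indifferent between Curveball and Fastball; this condition fixes q.
  the pitcher's payoff from Curveball: q·(-2) + (1−q)·(-3) = q - 3
  the pitcher's payoff from Fastball: q·(-7) + (1−q)·(-1) = -6q - 1
  q - 3 = -6q - 1  ⇒  7q = 2  ⇒  q = 2/7.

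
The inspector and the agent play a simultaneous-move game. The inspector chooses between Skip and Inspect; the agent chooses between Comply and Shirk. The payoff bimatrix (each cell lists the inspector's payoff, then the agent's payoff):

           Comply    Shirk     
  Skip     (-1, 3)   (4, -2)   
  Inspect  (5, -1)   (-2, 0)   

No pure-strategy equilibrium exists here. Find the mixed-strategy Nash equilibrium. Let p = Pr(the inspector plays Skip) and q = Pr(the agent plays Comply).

Set the agent's expected payoff from Comply equal to that from Shirk:
  the agent's payoff to Comply: p·3 + (1−p)·(-1) = 4p - 1
  the agent's payoff to Shirk: p·(-2) + (1−p)·0 = -2p
  4p - 1 = -2p  ⇒  6p = 1  ⇒  p = 1/6.
The agent's mix must leave the inspector indifferent between Skip and Inspect.
  the inspector's expected payoff from Skip: q·(-1) + (1−q)·4 = -5q + 4
  the inspector's expected payoff from Inspect: q·5 + (1−q)·(-2) = 7q - 2
  -5q + 4 = 7q - 2  ⇒  -12q = -6  ⇒  q = 1/2.

p = 1/6, q = 1/2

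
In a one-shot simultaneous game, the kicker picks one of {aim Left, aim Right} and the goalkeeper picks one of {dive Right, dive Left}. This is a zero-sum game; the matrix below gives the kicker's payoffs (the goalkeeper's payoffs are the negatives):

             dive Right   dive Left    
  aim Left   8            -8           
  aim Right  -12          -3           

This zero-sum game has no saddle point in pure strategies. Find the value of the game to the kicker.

Set the kicker's expected payoff from aim Left equal to that from aim Right:
  the kicker's payoff from aim Left: q·8 + (1−q)·(-8) = 16q - 8
  the kicker's payoff from aim Right: q·(-12) + (1−q)·(-3) = -9q - 3
  16q - 8 = -9q - 3  ⇒  25q = 5  ⇒  q = 1/5.
The value is the kicker's expected payoff against this mix (using aim Left): (1/5)·8 + (4/5)·(-8) = -24/5.

v = -24/5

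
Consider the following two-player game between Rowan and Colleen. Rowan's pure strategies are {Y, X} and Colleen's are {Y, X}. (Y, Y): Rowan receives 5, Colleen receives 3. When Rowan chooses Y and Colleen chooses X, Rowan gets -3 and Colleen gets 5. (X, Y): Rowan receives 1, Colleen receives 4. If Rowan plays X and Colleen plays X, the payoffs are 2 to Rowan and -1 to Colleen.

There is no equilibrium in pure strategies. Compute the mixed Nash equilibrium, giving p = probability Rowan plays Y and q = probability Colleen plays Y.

Set Colleen's expected payoff from Y equal to that from X:
  Colleen's payoff to Y: p·3 + (1−p)·4 = -p + 4
  Colleen's payoff to X: p·5 + (1−p)·(-1) = 6p - 1
  -p + 4 = 6p - 1  ⇒  -7p = -5  ⇒  p = 5/7.
For Rowan to be willing to mix, Rowan must be indifferent between Y and X, which pins down Colleen's mix.
  Rowan's expected payoff from Y: q·5 + (1−q)·(-3) = 8q - 3
  Rowan's expected payoff from X: q·1 + (1−q)·2 = -q + 2
  8q - 3 = -q + 2  ⇒  9q = 5  ⇒  q = 5/9.

p = 5/7, q = 5/9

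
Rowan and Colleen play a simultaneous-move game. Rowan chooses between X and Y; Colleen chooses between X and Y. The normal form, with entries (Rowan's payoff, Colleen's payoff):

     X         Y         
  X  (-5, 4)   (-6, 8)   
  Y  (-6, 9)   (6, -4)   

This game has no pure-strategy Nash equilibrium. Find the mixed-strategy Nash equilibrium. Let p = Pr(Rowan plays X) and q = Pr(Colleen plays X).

p = 13/17, q = 12/13

Colleen's indifference between X and Y determines Rowan's mixing probability p:
  Colleen's payoff from X: p·4 + (1−p)·9 = -5p + 9
  Colleen's payoff from Y: p·8 + (1−p)·(-4) = 12p - 4
  -5p + 9 = 12p - 4  ⇒  -17p = -13  ⇒  p = 13/17.
Colleen's mix must leave Rowan indifferent between X and Y.
  Rowan's payoff to X: q·(-5) + (1−q)·(-6) = q - 6
  Rowan's payoff to Y: q·(-6) + (1−q)·6 = -12q + 6
  q - 6 = -12q + 6  ⇒  13q = 12  ⇒  q = 12/13.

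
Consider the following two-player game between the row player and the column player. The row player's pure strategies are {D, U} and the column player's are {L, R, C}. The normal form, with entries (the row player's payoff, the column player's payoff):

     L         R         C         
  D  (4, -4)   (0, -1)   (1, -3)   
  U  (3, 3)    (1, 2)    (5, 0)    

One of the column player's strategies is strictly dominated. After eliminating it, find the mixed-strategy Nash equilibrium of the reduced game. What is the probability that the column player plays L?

q = 1/2

The column player's strategy C is strictly dominated by R: -1 > -3 and 2 > 0. Eliminate C.
In a mixed equilibrium the row player is indifferent between D and U; this condition fixes q.
  the row player's payoff to D: q·4 + (1−q)·0 = 4q
  the row player's payoff to U: q·3 + (1−q)·1 = 2q + 1
  4q = 2q + 1  ⇒  2q = 1  ⇒  q = 1/2.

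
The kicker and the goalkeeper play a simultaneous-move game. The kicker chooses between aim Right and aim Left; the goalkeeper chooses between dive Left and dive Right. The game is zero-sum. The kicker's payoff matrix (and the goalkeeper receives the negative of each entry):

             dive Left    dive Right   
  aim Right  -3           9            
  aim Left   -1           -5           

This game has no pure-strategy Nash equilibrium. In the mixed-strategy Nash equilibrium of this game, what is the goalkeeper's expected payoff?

Set the goalkeeper's expected payoff from dive Left equal to that from dive Right:
  the goalkeeper's expected payoff from dive Left: p·3 + (1−p)·1 = 2p + 1
  the goalkeeper's expected payoff from dive Right: p·(-9) + (1−p)·5 = -14p + 5
  2p + 1 = -14p + 5  ⇒  16p = 4  ⇒  p = 1/4.
At equilibrium the goalkeeper is indifferent across columns, so the goalkeeper's payoff equals the payoff from dive Left: (1/4)·3 + (3/4)·1 = 3/2.

3/2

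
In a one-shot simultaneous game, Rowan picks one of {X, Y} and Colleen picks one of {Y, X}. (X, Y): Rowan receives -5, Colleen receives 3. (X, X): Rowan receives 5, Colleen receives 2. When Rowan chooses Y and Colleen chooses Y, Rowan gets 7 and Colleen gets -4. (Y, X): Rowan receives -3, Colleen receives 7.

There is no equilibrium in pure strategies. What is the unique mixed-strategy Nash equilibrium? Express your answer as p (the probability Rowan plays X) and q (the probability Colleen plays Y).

For Colleen to be willing to mix, Colleen must be indifferent between Y and X, which pins down Rowan's mix.
  Colleen's payoff from Y: p·3 + (1−p)·(-4) = 7p - 4
  Colleen's payoff from X: p·2 + (1−p)·7 = -5p + 7
  7p - 4 = -5p + 7  ⇒  12p = 11  ⇒  p = 11/12.
Set Rowan's expected payoff from X equal to that from Y:
  Rowan's payoff from X: q·(-5) + (1−q)·5 = -10q + 5
  Rowan's payoff from Y: q·7 + (1−q)·(-3) = 10q - 3
  -10q + 5 = 10q - 3  ⇒  -20q = -8  ⇒  q = 2/5.

p = 11/12, q = 2/5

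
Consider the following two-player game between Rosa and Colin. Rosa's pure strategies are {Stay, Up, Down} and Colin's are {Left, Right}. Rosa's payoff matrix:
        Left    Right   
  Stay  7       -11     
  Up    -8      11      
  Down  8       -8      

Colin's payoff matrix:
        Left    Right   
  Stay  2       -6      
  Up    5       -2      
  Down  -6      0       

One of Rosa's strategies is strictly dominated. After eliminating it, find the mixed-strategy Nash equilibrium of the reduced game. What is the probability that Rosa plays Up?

p = 6/13

Rosa's strategy Stay is strictly dominated by Down: 8 > 7 and -8 > -11. Eliminate Stay.
Set Colin's expected payoff from Left equal to that from Right:
  Colin's payoff to Left: p·5 + (1−p)·(-6) = 11p - 6
  Colin's payoff to Right: p·(-2) + (1−p)·0 = -2p
  11p - 6 = -2p  ⇒  13p = 6  ⇒  p = 6/13.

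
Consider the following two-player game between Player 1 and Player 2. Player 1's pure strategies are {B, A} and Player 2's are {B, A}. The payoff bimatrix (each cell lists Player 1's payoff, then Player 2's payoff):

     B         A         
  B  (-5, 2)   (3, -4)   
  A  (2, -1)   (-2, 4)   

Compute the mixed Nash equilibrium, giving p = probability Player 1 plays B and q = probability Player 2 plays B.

Player 2's indifference between B and A determines Player 1's mixing probability p:
  Player 2's payoff from B: p·2 + (1−p)·(-1) = 3p - 1
  Player 2's payoff from A: p·(-4) + (1−p)·4 = -8p + 4
  3p - 1 = -8p + 4  ⇒  11p = 5  ⇒  p = 5/11.
For Player 1 to be willing to mix, Player 1 must be indifferent between B and A, which pins down Player 2's mix.
  Player 1's expected payoff from B: q·(-5) + (1−q)·3 = -8q + 3
  Player 1's expected payoff from A: q·2 + (1−q)·(-2) = 4q - 2
  -8q + 3 = 4q - 2  ⇒  -12q = -5  ⇒  q = 5/12.

p = 5/11, q = 5/12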